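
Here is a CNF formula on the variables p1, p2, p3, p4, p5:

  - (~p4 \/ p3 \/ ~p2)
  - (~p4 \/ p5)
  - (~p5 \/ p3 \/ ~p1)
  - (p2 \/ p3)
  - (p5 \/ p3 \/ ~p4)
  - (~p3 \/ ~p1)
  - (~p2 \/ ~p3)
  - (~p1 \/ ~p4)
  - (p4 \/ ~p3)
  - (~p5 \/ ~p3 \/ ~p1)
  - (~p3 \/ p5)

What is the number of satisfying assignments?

Satisfying assignments:
  p1=F p2=F p3=T p4=T p5=T
  p1=F p2=T p3=F p4=F p5=F
  p1=F p2=T p3=F p4=F p5=T
  p1=T p2=T p3=F p4=F p5=F
That's 4 in total.

4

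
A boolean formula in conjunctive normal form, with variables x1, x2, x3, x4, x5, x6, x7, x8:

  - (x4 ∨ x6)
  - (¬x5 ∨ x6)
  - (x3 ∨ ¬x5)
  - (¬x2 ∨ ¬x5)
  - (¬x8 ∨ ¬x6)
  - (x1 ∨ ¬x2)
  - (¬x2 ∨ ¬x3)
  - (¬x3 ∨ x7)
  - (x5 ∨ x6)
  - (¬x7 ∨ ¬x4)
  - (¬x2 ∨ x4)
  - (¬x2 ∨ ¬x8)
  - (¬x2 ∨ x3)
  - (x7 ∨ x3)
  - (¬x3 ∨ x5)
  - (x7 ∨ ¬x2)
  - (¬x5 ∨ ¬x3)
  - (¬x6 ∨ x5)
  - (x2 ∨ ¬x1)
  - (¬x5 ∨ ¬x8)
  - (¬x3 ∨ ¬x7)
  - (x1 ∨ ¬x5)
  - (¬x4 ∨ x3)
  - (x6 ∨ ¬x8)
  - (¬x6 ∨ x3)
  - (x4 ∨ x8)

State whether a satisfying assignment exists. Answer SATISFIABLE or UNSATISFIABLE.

UNSATISFIABLE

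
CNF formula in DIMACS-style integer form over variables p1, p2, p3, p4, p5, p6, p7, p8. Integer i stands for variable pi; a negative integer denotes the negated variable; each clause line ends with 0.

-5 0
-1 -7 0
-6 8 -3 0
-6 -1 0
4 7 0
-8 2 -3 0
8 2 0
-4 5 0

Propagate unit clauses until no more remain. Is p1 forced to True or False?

False

(~p5) is a unit clause: p5 = False.
(~p4 | p5) with p5 = False leaves only ~p4, so p4 = False.
In (p7 | p4), p4 is now false; p7 must hold, so p7 = True.
From (~p7 | ~p1) and p7 = True: p1 = False.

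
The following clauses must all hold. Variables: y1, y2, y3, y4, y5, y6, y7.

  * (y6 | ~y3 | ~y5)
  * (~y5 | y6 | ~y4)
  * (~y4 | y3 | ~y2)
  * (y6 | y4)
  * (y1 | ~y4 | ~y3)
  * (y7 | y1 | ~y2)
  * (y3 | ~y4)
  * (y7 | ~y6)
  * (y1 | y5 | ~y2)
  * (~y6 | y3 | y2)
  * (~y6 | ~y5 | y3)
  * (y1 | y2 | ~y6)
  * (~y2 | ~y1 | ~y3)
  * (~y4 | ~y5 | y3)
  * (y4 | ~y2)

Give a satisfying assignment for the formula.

y1=T  y2=F  y3=T  y4=T  y5=F  y6=T  y7=T

y7 occurs only positively in the remaining clauses — set y7 = True.
Set y1 = True and propagate.
Set y2 = False and propagate.
Set y3 = True and propagate.
The remaining clauses are satisfied by y4 = True, y5 = False, y6 = True.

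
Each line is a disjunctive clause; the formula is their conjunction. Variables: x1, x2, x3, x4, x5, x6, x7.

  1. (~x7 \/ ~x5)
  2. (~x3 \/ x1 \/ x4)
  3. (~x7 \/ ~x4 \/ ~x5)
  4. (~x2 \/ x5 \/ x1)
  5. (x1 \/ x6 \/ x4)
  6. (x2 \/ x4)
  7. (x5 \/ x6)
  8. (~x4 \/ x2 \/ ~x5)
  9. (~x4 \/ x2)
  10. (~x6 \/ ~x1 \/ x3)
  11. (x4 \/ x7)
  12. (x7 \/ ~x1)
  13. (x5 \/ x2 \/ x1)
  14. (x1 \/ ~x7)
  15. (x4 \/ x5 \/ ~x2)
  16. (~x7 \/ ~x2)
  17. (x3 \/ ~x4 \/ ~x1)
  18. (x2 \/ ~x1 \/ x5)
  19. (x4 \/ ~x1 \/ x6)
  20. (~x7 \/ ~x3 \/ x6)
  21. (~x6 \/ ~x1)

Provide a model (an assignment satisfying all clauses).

x1 = F, x2 = T, x3 = T, x4 = T, x5 = T, x6 = T, x7 = F

Branch on x1: take x1 = False.
  then x7 is forced to False.
  then x4 is forced to True.
  then x2 is forced to True.
  then x5 is forced to True.
x3, x6 are now unconstrained; take x3 = True, x6 = True.
Every clause has at least one true literal under this assignment.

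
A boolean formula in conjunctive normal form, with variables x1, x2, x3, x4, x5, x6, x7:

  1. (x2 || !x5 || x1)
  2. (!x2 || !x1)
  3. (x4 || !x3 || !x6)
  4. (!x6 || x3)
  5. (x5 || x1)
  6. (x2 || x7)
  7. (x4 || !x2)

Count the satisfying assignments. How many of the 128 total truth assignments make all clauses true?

Case analysis on x2 and x1:
  x2=1, x1=1: a clause becomes empty — 0.
  x2=1, x1=0: x7 free; 3 ways for (x3,x4,x5,x6) × 2^1 = 6.
  x2=0, x1=1: x5 free; 5 ways for (x3,x4,x6,x7) × 2^1 = 10.
  x2=0, x1=0: a clause becomes empty — 0.
Total: 0 + 6 + 10 + 0 = 16.

16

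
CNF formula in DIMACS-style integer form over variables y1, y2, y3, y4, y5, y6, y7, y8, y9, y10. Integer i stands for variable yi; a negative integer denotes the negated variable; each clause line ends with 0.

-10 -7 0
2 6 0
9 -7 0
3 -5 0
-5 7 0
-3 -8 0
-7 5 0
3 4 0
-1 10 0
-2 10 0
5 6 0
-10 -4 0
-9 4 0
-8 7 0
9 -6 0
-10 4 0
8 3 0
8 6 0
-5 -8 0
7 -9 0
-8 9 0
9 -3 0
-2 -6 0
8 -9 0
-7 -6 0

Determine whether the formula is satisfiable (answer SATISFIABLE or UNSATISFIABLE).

UNSATISFIABLE

y7 = True:
  propagation gives y10=False, y9=True, y5=True, y3=True; an empty clause results — contradiction.
y7 = False:
  propagation gives y5=False, y6=True, y8=False, y9=True; an empty clause results — contradiction.
Every branch closes, so no satisfying assignment exists.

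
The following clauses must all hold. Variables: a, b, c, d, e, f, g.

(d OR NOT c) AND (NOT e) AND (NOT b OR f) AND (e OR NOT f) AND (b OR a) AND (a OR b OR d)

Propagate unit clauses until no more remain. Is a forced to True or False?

True

(NOT e) stands alone — e = False.
(NOT f OR e) with e = False leaves only NOT f, so f = False.
(f OR NOT b) with f = False leaves only NOT b, so b = False.
(b OR a) with b = False leaves only a, so a = True.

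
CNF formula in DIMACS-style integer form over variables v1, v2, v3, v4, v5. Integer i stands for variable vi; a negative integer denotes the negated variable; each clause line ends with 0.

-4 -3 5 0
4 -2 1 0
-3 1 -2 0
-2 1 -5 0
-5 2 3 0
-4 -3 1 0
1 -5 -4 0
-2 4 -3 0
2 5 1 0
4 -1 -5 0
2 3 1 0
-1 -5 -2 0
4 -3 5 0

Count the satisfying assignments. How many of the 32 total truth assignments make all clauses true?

7

Split on v1, then v2.
  v1=T, v2=T: remaining (v3,v4,v5) ∈ {(F,F,F); (F,T,F)} — 2.
  v1=T, v2=F: remaining (v3,v4,v5) ∈ {(F,F,F); (F,T,F); (T,T,T)} — 3.
  v1=F, v2=T: remaining (v3,v4,v5) ∈ {(F,T,F)} — 1.
  v1=F, v2=F: remaining (v3,v4,v5) ∈ {(T,F,T)} — 1.
Total: 2 + 3 + 1 + 1 = 7.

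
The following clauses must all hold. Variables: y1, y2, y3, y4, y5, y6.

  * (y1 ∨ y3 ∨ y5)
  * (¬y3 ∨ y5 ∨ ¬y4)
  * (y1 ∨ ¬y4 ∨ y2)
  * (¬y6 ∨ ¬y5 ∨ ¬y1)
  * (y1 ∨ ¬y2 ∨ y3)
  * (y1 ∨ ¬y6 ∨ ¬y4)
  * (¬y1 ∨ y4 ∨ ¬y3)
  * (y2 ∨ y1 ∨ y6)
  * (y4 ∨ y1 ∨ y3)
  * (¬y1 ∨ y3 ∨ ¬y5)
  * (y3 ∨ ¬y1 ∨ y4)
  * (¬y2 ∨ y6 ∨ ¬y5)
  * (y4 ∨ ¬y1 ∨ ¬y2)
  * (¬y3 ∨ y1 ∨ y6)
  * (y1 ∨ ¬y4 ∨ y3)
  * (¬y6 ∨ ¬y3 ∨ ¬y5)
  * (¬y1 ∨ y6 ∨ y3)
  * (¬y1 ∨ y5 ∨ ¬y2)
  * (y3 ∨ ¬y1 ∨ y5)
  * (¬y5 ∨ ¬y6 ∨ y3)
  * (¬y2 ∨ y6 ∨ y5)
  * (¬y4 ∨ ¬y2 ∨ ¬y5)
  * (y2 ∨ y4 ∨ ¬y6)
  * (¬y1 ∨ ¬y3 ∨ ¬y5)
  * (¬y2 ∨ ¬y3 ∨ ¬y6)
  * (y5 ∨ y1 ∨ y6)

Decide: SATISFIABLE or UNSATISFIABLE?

y1 = True:
  y5 = True:
    propagation gives y6=False, y3=True; an empty clause results — contradiction.
  y5 = False:
    propagation gives y2=False, y3=True, y4=False; an empty clause results — contradiction.
y1 = False:
  y6 = True:
    propagation gives y4=False, y3=True, y5=False, y2=True; an empty clause results — contradiction.
  y6 = False:
    propagation gives y2=True, y3=True; an empty clause results — contradiction.
Every branch closes, so no satisfying assignment exists.

UNSATISFIABLE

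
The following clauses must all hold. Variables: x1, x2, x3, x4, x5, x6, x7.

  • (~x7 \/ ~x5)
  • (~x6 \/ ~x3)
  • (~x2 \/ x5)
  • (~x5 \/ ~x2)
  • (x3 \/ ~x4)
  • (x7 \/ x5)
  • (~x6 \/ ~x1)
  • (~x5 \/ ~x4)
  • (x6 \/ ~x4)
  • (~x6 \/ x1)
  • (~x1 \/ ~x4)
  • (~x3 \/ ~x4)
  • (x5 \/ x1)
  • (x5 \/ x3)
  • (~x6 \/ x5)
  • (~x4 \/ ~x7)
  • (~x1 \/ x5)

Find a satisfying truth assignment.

x1=1, x2=0, x3=0, x4=0, x5=1, x6=0, x7=0

Check each clause:
  1. (~x5 \/ ~x7) — ~x7 is true.
  2. (~x6 \/ ~x3) — ~x6 is true.
  3. (~x2 \/ x5) — x5 is true.
  4. (~x2 \/ ~x5) — ~x2 is true.
  5. (~x4 \/ x3) — ~x4 is true.
  6. (x7 \/ x5) — x5 is true.
  7. (~x6 \/ ~x1) — ~x6 is true.
  8. (~x5 \/ ~x4) — ~x4 is true.
  9. (~x4 \/ x6) — ~x4 is true.
  10. (~x6 \/ x1) — x1 is true.
  11. (~x1 \/ ~x4) — ~x4 is true.
  12. (~x3 \/ ~x4) — ~x4 is true.
  13. (x5 \/ x1) — x1 is true.
  14. (x3 \/ x5) — x5 is true.
  15. (x5 \/ ~x6) — ~x6 is true.
  16. (~x4 \/ ~x7) — ~x7 is true.
  17. (x5 \/ ~x1) — x5 is true.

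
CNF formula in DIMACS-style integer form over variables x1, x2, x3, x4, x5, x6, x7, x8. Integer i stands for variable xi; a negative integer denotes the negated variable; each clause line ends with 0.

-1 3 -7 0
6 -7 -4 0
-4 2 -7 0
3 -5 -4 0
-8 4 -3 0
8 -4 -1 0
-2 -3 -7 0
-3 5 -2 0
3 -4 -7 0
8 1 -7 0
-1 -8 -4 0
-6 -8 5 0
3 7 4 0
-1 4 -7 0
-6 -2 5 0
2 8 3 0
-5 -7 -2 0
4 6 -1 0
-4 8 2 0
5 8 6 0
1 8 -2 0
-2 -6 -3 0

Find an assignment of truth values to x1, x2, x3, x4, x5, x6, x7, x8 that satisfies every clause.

x1=False, x2=False, x3=True, x4=True, x5=False, x6=False, x7=False, x8=True

Try x1 = False.
The remaining clauses are satisfied by x2 = False, x3 = True, x4 = True, x5 = False, x6 = False, x7 = False, x8 = True.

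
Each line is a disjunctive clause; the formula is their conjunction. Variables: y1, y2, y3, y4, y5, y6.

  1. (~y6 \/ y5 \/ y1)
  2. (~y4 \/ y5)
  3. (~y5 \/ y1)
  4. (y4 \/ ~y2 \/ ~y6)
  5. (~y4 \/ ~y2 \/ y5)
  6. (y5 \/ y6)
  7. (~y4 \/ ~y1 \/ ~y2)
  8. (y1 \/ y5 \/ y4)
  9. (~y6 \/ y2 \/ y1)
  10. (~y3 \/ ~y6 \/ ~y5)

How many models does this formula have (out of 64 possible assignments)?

Split on y5, then y1.
  y5=1, y1=1: 8 of the 16 assignments to (y2,y3,y4,y6) work.
  y5=1, y1=0: a clause becomes empty — 0.
  y5=0, y1=1: remaining (y2,y3,y4,y6) ∈ {(0,0,0,1); (0,1,0,1)} — 2.
  y5=0, y1=0: a clause becomes empty — 0.
Total: 8 + 0 + 2 + 0 = 10.

10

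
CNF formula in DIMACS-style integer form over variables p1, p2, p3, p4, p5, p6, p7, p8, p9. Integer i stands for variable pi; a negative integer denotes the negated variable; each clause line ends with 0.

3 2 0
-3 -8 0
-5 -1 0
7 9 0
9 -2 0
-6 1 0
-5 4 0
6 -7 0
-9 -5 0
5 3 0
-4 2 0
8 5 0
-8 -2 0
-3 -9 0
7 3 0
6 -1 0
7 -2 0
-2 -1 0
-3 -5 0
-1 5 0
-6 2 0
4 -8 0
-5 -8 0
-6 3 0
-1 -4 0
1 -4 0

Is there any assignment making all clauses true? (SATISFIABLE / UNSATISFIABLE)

UNSATISFIABLE

p5 = True:
  propagation gives p1=False, p6=False, p4=True; an empty clause results — contradiction.
p5 = False:
  propagation gives p3=True, p8=False; an empty clause results — contradiction.
Every branch closes, so no satisfying assignment exists.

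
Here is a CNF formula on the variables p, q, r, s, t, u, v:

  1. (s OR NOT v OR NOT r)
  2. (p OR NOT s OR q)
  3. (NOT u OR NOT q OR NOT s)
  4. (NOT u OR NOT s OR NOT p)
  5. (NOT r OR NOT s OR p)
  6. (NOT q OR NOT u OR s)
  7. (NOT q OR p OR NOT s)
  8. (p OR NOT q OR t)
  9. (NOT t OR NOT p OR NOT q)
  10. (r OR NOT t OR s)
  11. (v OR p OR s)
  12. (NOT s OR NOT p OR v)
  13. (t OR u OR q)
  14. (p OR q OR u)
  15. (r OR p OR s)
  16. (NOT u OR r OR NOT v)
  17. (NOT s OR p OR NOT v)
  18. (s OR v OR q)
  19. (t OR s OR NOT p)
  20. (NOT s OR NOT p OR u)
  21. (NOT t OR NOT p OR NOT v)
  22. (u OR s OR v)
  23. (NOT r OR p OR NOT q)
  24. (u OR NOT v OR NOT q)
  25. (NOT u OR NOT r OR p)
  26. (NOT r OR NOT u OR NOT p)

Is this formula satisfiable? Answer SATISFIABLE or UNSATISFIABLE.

p = True:
  s = True:
    propagation gives u=False; an empty clause results — contradiction.
  s = False:
    propagation gives t=True, q=False, r=True, v=False; an empty clause results — contradiction.
p = False:
  s = True:
    propagation gives q=True; an empty clause results — contradiction.
  s = False:
    propagation gives v=True, r=False; an empty clause results — contradiction.
Every branch closes, so no satisfying assignment exists.

UNSATISFIABLE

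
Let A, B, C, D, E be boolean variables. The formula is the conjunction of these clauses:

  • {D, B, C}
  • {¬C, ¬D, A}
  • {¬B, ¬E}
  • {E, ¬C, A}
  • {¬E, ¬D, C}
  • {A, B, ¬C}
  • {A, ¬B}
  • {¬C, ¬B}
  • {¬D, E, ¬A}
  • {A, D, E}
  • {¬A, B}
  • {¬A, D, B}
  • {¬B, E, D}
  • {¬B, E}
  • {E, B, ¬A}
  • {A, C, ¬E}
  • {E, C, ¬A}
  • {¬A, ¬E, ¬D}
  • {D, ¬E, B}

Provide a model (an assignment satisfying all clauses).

A = F, B = F, C = F, D = T, E = F

Set A = False and propagate.
  then B is forced to False.
  then C is forced to False.
  then D is forced to True.
  then E is forced to False.
Every clause has at least one true literal under this assignment.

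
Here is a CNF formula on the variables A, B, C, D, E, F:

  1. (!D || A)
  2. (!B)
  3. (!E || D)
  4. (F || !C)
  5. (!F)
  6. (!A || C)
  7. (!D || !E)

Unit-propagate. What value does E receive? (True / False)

False

Unit clause (!B) sets B = False.
(!F) is a unit clause: F = False.
(F || !C) with F = False leaves only !C, so C = False.
In (!A || C), C is now false; !A must hold, so A = False.
In (A || !D), A is now false; !D must hold, so D = False.
(D || !E): since D = False, the clause reduces to (!E). E = False.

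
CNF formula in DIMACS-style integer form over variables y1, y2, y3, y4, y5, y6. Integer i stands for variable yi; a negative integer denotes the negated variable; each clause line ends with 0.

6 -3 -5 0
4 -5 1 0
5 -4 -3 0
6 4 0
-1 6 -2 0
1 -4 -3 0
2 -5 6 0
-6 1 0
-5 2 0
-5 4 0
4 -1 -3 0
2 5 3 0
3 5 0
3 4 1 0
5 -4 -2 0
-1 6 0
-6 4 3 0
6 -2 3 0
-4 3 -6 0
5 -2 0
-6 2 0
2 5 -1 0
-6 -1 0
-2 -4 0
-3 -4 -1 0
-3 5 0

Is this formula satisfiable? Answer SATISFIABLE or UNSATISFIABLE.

UNSATISFIABLE

y3 = True:
  propagation gives y5=True, y6=True, y1=True; an empty clause results — contradiction.
y3 = False:
  propagation gives y5=True, y2=True, y4=True; an empty clause results — contradiction.
Every branch closes, so no satisfying assignment exists.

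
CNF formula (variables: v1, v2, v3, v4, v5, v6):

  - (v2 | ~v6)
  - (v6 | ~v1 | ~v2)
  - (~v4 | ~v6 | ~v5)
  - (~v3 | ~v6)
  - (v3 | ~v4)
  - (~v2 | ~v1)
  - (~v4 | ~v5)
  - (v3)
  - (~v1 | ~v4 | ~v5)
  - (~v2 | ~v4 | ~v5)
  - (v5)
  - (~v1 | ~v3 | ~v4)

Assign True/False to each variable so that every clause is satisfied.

Unit propagation: (v3) forces v3 = True.
The clause (~v6) is unit: v6 must be False.
(v5) is a unit clause, so v5 = True.
Unit propagation: (~v4) forces v4 = False.
Pure literal: v1 appears only negated; assign v1 = False.
v2 is now unconstrained; take v2 = True.

v1=F  v2=T  v3=T  v4=F  v5=T  v6=F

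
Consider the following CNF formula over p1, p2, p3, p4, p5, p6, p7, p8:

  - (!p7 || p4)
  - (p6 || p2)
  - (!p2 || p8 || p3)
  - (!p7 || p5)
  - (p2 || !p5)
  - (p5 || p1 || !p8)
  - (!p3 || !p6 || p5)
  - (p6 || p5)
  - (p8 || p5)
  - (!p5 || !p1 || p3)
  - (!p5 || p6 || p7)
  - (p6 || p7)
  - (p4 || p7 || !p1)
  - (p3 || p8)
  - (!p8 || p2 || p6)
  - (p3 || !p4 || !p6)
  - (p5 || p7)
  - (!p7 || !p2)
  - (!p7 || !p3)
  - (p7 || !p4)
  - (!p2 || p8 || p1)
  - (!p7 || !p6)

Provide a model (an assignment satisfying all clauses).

Try p1 = False.
Try p2 = True.
  then p7 is forced to False.
  then p6 is forced to True.
  then p5 is forced to True.
  then p4 is forced to False.
  then p8 is forced to True.
p3 is now unconstrained; take p3 = True.
Check each clause:
  1. (!p7 || p4) — !p7 is true.
  2. (p6 || p2) — p2 is true.
  3. (!p2 || p8 || p3) — p8 is true.
  4. (!p7 || p5) — !p7 is true.
  5. (p2 || !p5) — p2 is true.
  6. (p5 || p1 || !p8) — p5 is true.
  7. (!p6 || p5 || !p3) — p5 is true.
  8. (p5 || p6) — p5 is true.
  9. (p5 || p8) — p8 is true.
  10. (p3 || !p1 || !p5) — p3 is true.
  11. (p6 || !p5 || p7) — p6 is true.
  12. (p7 || p6) — p6 is true.
  13. (!p1 || p4 || p7) — !p1 is true.
  14. (p3 || p8) — p8 is true.
  15. (p2 || !p8 || p6) — p2 is true.
  16. (p3 || !p4 || !p6) — p3 is true.
  17. (p5 || p7) — p5 is true.
  18. (!p7 || !p2) — !p7 is true.
  19. (!p3 || !p7) — !p7 is true.
  20. (p7 || !p4) — !p4 is true.
  21. (p1 || p8 || !p2) — p8 is true.
  22. (!p6 || !p7) — !p7 is true.

p1 = False, p2 = True, p3 = True, p4 = False, p5 = True, p6 = True, p7 = False, p8 = True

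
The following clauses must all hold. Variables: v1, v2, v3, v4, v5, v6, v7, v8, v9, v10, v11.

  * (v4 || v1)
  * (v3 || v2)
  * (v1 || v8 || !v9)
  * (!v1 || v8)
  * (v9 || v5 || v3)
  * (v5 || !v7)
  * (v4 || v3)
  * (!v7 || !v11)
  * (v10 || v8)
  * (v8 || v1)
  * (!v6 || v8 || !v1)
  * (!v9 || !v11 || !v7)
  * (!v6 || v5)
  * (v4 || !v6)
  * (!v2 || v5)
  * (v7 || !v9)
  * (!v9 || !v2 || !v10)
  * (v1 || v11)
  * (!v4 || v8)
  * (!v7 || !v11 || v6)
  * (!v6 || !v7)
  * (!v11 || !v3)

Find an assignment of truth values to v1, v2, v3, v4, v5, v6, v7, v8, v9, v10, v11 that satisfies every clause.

v1=True, v2=True, v3=True, v4=False, v5=True, v6=False, v7=True, v8=True, v9=False, v10=True, v11=False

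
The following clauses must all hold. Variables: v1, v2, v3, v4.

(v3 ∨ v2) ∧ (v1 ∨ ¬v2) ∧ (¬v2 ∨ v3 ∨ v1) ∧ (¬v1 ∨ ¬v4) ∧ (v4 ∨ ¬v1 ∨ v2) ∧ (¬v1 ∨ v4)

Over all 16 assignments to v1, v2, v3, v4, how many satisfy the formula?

2

The models are:
  v1=F v2=F v3=T v4=F
  v1=F v2=F v3=T v4=T
Count: 2.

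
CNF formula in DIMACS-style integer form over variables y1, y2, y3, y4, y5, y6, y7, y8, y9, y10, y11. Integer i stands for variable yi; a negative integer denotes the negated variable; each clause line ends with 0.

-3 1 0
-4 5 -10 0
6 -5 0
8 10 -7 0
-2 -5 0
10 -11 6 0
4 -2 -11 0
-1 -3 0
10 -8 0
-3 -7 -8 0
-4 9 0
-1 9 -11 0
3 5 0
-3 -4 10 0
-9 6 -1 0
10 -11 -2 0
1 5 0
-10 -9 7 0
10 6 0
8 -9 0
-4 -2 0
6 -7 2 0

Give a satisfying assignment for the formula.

y1=F, y2=F, y3=F, y4=T, y5=T, y6=T, y7=T, y8=T, y9=T, y10=T, y11=T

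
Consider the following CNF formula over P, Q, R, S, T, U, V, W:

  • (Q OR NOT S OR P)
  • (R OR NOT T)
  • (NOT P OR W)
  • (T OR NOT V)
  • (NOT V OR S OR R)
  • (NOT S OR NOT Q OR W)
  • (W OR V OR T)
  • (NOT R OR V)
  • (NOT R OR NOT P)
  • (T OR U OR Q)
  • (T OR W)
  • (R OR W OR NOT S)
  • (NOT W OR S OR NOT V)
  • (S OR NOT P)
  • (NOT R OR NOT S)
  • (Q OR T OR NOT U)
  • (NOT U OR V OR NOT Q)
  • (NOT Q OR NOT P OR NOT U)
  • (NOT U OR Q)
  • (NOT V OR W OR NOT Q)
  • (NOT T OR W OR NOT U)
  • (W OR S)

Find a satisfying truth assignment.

P = False, Q = True, R = False, S = False, T = False, U = False, V = False, W = True

Set P = False and propagate.
Try Q = True.
Set R = False and propagate.
  then T is forced to False.
  then V is forced to False.
  then W is forced to True.
  then U is forced to False.
S is now unconstrained; take S = False.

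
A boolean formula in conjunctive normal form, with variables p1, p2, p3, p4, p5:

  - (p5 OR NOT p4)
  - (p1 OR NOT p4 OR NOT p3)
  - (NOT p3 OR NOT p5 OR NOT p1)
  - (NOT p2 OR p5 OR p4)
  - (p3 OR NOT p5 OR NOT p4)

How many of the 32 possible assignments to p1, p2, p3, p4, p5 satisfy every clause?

10

Split on p4, then p5.
  p4=1, p5=1: a clause becomes empty — 0.
  p4=1, p5=0: a clause becomes empty — 0.
  p4=0, p5=1: p2 free; 3 ways for (p1,p3) × 2^1 = 6.
  p4=0, p5=0: remaining (p1,p2,p3) ∈ {(0,0,0); (0,0,1); (1,0,0); (1,0,1)} — 4.
Total: 0 + 0 + 6 + 4 = 10.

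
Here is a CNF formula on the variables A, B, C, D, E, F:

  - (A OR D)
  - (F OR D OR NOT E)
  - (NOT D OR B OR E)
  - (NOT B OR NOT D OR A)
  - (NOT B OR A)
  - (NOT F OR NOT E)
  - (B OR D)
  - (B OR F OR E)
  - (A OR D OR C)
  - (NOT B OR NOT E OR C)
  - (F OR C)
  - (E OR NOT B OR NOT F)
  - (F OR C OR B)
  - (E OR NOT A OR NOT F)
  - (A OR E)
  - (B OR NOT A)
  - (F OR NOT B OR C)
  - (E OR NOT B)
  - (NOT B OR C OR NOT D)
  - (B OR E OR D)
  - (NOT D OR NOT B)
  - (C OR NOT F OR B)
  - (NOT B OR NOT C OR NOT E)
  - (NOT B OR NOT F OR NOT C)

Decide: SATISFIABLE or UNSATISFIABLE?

Set A = False and propagate.
  then D is forced to True.
  then B is forced to False.
  then E is forced to True.
  then F is forced to False.
  then C is forced to True.
Every clause has at least one true literal under this assignment.
So A=F, B=F, C=T, D=T, E=T, F=F is a satisfying assignment.

SATISFIABLE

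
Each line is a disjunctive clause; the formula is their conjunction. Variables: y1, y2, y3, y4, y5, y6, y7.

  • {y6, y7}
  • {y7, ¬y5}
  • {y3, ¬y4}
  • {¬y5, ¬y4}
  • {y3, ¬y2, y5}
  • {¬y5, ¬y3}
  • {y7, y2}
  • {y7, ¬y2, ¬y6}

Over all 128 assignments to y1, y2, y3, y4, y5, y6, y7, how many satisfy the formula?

28

Case analysis on y5 and y7:
  y5=1, y7=1: forces y3=0; y4=0; y1, y2, y6 free → 2^3 = 8.
  y5=1, y7=0: a clause becomes empty — 0.
  y5=0, y7=1: y1, y6 free; 5 ways for (y2,y3,y4) × 2^2 = 20.
  y5=0, y7=0: a clause becomes empty — 0.
Total: 8 + 0 + 20 + 0 = 28.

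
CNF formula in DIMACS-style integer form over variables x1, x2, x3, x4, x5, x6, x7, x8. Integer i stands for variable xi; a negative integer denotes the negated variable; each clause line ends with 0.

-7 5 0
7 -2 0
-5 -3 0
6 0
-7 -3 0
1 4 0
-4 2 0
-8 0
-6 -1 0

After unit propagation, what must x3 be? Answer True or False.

False

(x6) stands alone — x6 = True.
(¬x8) stands alone — x8 = False.
From (¬x1 ∨ ¬x6) and x6 = True: x1 = False.
(x1 ∨ x4) with x1 = False leaves only x4, so x4 = True.
From (¬x4 ∨ x2) and x4 = True: x2 = True.
In (¬x2 ∨ x7), ¬x2 is now false; x7 must hold, so x7 = True.
From (¬x7 ∨ x5) and x7 = True: x5 = True.
(¬x5 ∨ ¬x3) with x5 = True leaves only ¬x3, so x3 = False.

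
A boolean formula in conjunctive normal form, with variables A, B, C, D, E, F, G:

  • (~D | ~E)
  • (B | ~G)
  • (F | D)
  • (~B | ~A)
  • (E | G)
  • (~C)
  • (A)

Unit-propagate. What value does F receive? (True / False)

True

(~C) is a unit clause: C = False.
(A) stands alone — A = True.
(~B | ~A): since A = True, the clause reduces to (~B). B = False.
From (~G | B) and B = False: G = False.
In (E | G), G is now false; E must hold, so E = True.
(~D | ~E): since E = True, the clause reduces to (~D). D = False.
(D | F) with D = False leaves only F, so F = True.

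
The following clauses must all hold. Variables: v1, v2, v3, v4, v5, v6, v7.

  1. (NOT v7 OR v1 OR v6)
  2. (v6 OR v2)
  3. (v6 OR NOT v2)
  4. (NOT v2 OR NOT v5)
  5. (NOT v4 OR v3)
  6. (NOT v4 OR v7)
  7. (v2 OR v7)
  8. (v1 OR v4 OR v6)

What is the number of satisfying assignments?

22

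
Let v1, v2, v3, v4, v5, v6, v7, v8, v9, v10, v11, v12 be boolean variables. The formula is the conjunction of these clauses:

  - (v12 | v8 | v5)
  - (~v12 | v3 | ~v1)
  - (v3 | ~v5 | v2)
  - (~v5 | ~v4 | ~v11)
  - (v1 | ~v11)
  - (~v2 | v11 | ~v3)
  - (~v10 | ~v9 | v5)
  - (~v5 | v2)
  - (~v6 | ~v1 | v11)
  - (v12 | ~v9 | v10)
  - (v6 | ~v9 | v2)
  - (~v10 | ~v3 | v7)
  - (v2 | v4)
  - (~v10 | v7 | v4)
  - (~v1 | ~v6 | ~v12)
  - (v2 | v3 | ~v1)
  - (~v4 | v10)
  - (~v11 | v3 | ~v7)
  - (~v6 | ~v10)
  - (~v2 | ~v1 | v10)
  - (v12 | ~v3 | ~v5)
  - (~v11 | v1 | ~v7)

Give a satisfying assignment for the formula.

v1=T, v2=T, v3=F, v4=T, v5=F, v6=F, v7=T, v8=T, v9=F, v10=T, v11=F, v12=F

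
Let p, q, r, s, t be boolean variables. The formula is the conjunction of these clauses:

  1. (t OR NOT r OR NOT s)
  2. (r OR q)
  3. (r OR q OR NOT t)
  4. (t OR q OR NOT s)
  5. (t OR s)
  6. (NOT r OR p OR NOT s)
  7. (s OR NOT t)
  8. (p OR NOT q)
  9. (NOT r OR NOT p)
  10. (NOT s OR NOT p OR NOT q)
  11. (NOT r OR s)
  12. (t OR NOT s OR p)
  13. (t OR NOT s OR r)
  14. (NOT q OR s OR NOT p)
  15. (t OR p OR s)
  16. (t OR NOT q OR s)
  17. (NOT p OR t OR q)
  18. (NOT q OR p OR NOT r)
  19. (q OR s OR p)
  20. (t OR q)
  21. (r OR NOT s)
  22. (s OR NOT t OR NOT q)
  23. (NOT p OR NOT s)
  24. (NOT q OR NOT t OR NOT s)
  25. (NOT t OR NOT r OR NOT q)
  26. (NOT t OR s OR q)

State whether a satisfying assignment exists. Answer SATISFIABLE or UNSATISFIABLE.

UNSATISFIABLE

s = True:
  propagation gives r=True, t=True, p=True; an empty clause results — contradiction.
s = False:
  propagation gives t=True; an empty clause results — contradiction.
Every branch closes, so no satisfying assignment exists.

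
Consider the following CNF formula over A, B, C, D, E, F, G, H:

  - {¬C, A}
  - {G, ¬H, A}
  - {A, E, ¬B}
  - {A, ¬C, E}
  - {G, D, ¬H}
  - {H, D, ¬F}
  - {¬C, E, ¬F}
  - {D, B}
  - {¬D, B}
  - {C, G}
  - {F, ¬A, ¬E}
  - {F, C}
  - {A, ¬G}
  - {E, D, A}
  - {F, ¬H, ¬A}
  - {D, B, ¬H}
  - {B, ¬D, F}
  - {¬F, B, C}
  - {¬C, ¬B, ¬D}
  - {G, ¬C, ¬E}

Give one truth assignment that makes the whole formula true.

A=1, B=1, C=0, D=0, E=1, F=1, G=1, H=1

Branch on A: take A = True.
Set B = True and propagate.
Set C = False and propagate.
  then G is forced to True.
  then F is forced to True.
The remaining clauses are satisfied by D = False, E = True, H = True.
Every clause has at least one true literal under this assignment.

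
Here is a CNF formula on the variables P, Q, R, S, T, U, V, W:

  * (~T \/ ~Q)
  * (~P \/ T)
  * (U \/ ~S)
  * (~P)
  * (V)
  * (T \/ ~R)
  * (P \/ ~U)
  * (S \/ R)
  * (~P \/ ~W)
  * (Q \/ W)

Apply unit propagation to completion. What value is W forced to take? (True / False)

True

Unit clause (~P) sets P = False.
(V) is a unit clause: V = True.
(P \/ ~U) with P = False leaves only ~U, so U = False.
From (~S \/ U) and U = False: S = False.
(S \/ R) with S = False leaves only R, so R = True.
From (T \/ ~R) and R = True: T = True.
(~T \/ ~Q) with T = True leaves only ~Q, so Q = False.
(Q \/ W): since Q = False, the clause reduces to (W). W = True.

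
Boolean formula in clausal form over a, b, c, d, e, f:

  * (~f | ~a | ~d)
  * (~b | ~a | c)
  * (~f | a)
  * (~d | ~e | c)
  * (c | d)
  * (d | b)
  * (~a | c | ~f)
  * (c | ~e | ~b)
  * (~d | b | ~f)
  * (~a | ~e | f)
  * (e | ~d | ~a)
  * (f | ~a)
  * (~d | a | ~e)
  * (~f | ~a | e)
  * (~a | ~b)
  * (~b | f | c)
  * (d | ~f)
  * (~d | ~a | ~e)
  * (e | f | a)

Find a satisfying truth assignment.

Pure literal: c appears only positively; assign c = True.
Set a = False and propagate.
  then f is forced to False.
  then e is forced to True.
  then d is forced to False.
  then b is forced to True.
Every clause has at least one true literal under this assignment.

a=False  b=True  c=True  d=False  e=True  f=False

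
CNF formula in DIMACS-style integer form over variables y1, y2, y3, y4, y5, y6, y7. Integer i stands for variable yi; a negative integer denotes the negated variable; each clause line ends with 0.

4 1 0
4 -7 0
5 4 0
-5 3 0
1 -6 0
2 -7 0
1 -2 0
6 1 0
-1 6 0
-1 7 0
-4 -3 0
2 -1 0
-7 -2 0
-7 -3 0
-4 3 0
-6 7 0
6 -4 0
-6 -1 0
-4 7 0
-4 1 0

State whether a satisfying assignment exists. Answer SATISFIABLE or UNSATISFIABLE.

y1 = True:
  propagation gives y6=True; an empty clause results — contradiction.
y1 = False:
  propagation gives y4=True; an empty clause results — contradiction.
Every branch closes, so no satisfying assignment exists.

UNSATISFIABLE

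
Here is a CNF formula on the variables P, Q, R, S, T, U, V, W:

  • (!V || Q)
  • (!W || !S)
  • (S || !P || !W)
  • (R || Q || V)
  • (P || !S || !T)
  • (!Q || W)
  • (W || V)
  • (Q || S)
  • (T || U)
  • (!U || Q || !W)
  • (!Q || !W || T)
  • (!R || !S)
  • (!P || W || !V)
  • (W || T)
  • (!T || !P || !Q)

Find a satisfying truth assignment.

P = False, Q = True, R = True, S = False, T = True, U = False, V = False, W = True

Check each clause:
  1. (Q || !V) — !V is true.
  2. (!W || !S) — !S is true.
  3. (!P || S || !W) — !P is true.
  4. (V || Q || R) — Q is true.
  5. (!S || P || !T) — !S is true.
  6. (!Q || W) — W is true.
  7. (W || V) — W is true.
  8. (Q || S) — Q is true.
  9. (T || U) — T is true.
  10. (!W || !U || Q) — !U is true.
  11. (!W || T || !Q) — T is true.
  12. (!R || !S) — !S is true.
  13. (!V || W || !P) — W is true.
  14. (T || W) — W is true.
  15. (!P || !T || !Q) — !P is true.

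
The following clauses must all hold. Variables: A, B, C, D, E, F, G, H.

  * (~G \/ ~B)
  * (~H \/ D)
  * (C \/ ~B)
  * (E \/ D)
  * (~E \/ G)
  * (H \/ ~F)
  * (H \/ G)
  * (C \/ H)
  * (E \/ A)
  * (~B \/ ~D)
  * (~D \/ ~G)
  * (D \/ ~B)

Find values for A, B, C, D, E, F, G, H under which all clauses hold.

A=T  B=F  C=F  D=T  E=F  F=F  G=F  H=T

A occurs only positively in the remaining clauses — set A = True.
Pure literal: B appears only negated; assign B = False.
Set C = False and propagate.
  then H is forced to True.
  then D is forced to True.
  then G is forced to False.
  then E is forced to False.
F is now unconstrained; take F = False.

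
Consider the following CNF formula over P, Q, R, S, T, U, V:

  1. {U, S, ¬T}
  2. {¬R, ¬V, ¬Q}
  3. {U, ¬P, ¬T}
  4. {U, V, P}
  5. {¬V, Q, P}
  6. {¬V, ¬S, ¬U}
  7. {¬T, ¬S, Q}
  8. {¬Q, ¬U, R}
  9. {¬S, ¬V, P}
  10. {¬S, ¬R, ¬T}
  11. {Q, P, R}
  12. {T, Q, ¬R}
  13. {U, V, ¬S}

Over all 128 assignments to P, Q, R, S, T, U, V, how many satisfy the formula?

Case analysis on Q and S:
  Q=1, S=1: remaining (P,R,T,U,V) ∈ {(0,1,0,1,0); (1,0,0,0,1); (1,1,0,1,0)} — 3.
  Q=1, S=0: 8 of the 32 assignments to (P,R,T,U,V) work.
  Q=0, S=1: remaining (P,R,T,U,V) ∈ {(1,0,0,0,1); (1,0,0,1,0)} — 2.
  Q=0, S=0: 9 of the 32 assignments to (P,R,T,U,V) work.
Total: 3 + 8 + 2 + 9 = 22.

22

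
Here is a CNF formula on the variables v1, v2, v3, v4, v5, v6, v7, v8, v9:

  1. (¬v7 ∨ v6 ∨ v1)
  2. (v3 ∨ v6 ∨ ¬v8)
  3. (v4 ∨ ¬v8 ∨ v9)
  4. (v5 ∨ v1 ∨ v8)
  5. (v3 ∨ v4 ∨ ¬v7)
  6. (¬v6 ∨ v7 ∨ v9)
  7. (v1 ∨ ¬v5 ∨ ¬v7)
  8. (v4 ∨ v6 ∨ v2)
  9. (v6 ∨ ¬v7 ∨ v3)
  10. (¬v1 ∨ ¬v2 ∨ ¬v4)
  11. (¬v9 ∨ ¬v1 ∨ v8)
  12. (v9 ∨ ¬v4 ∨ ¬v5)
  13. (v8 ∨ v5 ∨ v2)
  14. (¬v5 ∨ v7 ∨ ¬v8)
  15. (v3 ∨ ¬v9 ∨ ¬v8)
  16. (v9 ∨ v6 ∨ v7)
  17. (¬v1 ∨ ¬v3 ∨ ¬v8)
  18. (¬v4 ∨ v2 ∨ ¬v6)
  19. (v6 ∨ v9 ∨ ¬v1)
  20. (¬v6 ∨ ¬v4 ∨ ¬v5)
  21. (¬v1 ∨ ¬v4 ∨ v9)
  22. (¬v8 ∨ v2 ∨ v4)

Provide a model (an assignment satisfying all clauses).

v1 = F, v2 = T, v3 = T, v4 = T, v5 = F, v6 = F, v7 = F, v8 = T, v9 = T

Try v1 = False.
The remaining clauses are satisfied by v2 = True, v3 = True, v4 = True, v5 = False, v6 = False, v7 = False, v8 = True, v9 = True.
Check each clause:
  1. (v6 ∨ ¬v7 ∨ v1) — ¬v7 is true.
  2. (v3 ∨ v6 ∨ ¬v8) — v3 is true.
  3. (v9 ∨ ¬v8 ∨ v4) — v9 is true.
  4. (v8 ∨ v1 ∨ v5) — v8 is true.
  5. (v4 ∨ ¬v7 ∨ v3) — ¬v7 is true.
  6. (v7 ∨ ¬v6 ∨ v9) — v9 is true.
  7. (v1 ∨ ¬v7 ∨ ¬v5) — ¬v5 is true.
  8. (v6 ∨ v4 ∨ v2) — v2 is true.
  9. (v3 ∨ v6 ∨ ¬v7) — ¬v7 is true.
  10. (¬v2 ∨ ¬v1 ∨ ¬v4) — ¬v1 is true.
  11. (¬v1 ∨ v8 ∨ ¬v9) — v8 is true.
  12. (¬v5 ∨ ¬v4 ∨ v9) — v9 is true.
  13. (v5 ∨ v2 ∨ v8) — v8 is true.
  14. (¬v5 ∨ v7 ∨ ¬v8) — ¬v5 is true.
  15. (¬v9 ∨ ¬v8 ∨ v3) — v3 is true.
  16. (v7 ∨ v6 ∨ v9) — v9 is true.
  17. (¬v3 ∨ ¬v1 ∨ ¬v8) — ¬v1 is true.
  18. (¬v4 ∨ ¬v6 ∨ v2) — ¬v6 is true.
  19. (v9 ∨ ¬v1 ∨ v6) — v9 is true.
  20. (¬v6 ∨ ¬v4 ∨ ¬v5) — ¬v6 is true.
  21. (¬v4 ∨ ¬v1 ∨ v9) — v9 is true.
  22. (v2 ∨ ¬v8 ∨ v4) — v2 is true.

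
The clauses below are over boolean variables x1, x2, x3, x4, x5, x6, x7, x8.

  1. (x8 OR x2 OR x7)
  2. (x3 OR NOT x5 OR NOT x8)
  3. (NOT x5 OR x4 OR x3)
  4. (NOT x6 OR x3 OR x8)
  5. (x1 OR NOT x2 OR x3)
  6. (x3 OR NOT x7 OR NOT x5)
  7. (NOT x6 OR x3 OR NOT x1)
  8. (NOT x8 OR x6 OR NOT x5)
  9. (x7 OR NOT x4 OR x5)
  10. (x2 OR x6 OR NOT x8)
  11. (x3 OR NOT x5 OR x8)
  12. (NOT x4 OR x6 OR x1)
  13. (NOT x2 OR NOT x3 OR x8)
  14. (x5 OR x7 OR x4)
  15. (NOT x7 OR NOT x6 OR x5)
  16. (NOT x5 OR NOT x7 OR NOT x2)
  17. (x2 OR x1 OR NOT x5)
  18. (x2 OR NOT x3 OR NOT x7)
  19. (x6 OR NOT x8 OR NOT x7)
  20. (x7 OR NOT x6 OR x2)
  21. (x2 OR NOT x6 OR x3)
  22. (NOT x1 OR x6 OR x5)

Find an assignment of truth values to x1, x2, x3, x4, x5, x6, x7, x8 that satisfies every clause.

x1=True, x2=True, x3=True, x4=False, x5=True, x6=True, x7=False, x8=True

Check each clause:
  1. (x2 OR x8 OR x7) — x8 is true.
  2. (NOT x5 OR x3 OR NOT x8) — x3 is true.
  3. (x3 OR NOT x5 OR x4) — x3 is true.
  4. (NOT x6 OR x8 OR x3) — x8 is true.
  5. (NOT x2 OR x1 OR x3) — x1 is true.
  6. (x3 OR NOT x5 OR NOT x7) — NOT x7 is true.
  7. (NOT x1 OR NOT x6 OR x3) — x3 is true.
  8. (NOT x5 OR x6 OR NOT x8) — x6 is true.
  9. (x5 OR x7 OR NOT x4) — NOT x4 is true.
  10. (x2 OR NOT x8 OR x6) — x2 is true.
  11. (x8 OR x3 OR NOT x5) — x8 is true.
  12. (x6 OR NOT x4 OR x1) — x1 is true.
  13. (NOT x3 OR NOT x2 OR x8) — x8 is true.
  14. (x7 OR x4 OR x5) — x5 is true.
  15. (x5 OR NOT x7 OR NOT x6) — NOT x7 is true.
  16. (NOT x5 OR NOT x2 OR NOT x7) — NOT x7 is true.
  17. (NOT x5 OR x2 OR x1) — x1 is true.
  18. (NOT x7 OR x2 OR NOT x3) — NOT x7 is true.
  19. (NOT x7 OR NOT x8 OR x6) — NOT x7 is true.
  20. (x2 OR NOT x6 OR x7) — x2 is true.
  21. (NOT x6 OR x3 OR x2) — x2 is true.
  22. (NOT x1 OR x6 OR x5) — x5 is true.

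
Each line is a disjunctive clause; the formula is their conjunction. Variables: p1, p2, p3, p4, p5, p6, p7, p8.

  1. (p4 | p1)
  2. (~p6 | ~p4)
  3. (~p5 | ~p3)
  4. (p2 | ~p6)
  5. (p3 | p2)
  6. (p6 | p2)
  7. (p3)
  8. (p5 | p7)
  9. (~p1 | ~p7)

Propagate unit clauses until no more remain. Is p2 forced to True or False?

(p3) is a unit clause: p3 = True.
(~p3 | ~p5) with p3 = True leaves only ~p5, so p5 = False.
(p5 | p7) with p5 = False leaves only p7, so p7 = True.
From (~p7 | ~p1) and p7 = True: p1 = False.
(p1 | p4) with p1 = False leaves only p4, so p4 = True.
From (~p4 | ~p6) and p4 = True: p6 = False.
From (p2 | p6) and p6 = False: p2 = True.

True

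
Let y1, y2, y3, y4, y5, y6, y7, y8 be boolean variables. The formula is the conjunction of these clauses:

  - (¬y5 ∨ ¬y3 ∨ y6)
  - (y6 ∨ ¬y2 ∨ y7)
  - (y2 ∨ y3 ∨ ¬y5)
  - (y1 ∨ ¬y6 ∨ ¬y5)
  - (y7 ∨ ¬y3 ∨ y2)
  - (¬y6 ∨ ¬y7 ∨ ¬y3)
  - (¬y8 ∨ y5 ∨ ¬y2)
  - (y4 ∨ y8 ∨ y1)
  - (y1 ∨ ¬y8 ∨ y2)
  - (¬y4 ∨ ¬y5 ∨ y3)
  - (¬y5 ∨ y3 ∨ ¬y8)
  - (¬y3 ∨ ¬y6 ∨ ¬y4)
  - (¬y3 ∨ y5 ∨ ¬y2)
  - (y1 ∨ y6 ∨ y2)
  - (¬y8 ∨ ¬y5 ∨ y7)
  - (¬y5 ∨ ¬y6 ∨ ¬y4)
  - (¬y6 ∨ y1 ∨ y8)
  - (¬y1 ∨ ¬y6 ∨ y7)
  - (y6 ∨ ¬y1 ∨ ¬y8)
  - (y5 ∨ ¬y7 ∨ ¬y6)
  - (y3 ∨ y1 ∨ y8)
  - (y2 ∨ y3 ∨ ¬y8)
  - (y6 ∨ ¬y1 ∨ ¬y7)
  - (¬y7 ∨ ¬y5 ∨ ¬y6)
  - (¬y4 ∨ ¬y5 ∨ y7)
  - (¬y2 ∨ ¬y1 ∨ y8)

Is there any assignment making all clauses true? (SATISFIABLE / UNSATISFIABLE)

SATISFIABLE

Set y1 = True and propagate.
For the remaining variables, y2 = False, y3 = False, y4 = False, y5 = False, y6 = False, y7 = False, y8 = False works.
So y1 = True, y2 = False, y3 = False, y4 = False, y5 = False, y6 = False, y7 = False, y8 = False is a satisfying assignment.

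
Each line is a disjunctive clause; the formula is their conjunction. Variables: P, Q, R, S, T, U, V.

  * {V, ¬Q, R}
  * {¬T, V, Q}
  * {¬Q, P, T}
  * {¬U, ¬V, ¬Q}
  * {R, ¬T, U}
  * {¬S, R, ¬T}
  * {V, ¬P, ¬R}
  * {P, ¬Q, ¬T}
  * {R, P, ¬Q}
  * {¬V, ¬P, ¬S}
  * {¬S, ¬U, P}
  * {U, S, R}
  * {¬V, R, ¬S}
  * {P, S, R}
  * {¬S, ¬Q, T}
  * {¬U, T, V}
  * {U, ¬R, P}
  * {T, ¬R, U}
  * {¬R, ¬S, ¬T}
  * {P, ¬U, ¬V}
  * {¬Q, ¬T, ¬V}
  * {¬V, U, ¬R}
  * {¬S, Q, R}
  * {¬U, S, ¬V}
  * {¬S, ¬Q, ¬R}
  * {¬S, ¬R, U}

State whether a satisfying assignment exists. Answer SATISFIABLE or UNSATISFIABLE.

UNSATISFIABLE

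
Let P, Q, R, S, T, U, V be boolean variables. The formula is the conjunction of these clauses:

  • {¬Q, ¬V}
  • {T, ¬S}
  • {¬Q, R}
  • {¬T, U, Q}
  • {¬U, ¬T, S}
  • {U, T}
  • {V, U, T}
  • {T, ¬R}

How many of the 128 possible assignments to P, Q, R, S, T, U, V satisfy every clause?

18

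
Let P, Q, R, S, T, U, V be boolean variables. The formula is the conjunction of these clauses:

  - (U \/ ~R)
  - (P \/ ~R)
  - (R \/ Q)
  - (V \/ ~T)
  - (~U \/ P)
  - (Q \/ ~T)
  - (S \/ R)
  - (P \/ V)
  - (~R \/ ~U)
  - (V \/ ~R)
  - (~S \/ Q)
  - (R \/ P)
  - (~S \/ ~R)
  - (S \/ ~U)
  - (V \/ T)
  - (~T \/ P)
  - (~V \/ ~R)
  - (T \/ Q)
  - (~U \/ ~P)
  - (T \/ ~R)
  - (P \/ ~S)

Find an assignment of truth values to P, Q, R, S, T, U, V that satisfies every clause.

P=T, Q=T, R=F, S=T, T=F, U=F, V=T

Pure literal: Q appears only positively; assign Q = True.
Try P = True.
  then U is forced to False.
  then R is forced to False.
  then S is forced to True.
The remaining clauses are satisfied by T = False, V = True.
Every clause has at least one true literal under this assignment.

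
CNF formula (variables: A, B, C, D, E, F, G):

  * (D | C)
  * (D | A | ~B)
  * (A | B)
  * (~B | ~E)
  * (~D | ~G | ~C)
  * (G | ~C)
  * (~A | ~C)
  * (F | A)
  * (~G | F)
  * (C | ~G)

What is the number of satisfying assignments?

7

The models are:
  A=0 B=1 C=0 D=1 E=0 F=1 G=0
  A=1 B=0 C=0 D=1 E=0 F=0 G=0
  A=1 B=0 C=0 D=1 E=0 F=1 G=0
  A=1 B=0 C=0 D=1 E=1 F=0 G=0
  A=1 B=0 C=0 D=1 E=1 F=1 G=0
  A=1 B=1 C=0 D=1 E=0 F=0 G=0
  A=1 B=1 C=0 D=1 E=0 F=1 G=0
Count: 7.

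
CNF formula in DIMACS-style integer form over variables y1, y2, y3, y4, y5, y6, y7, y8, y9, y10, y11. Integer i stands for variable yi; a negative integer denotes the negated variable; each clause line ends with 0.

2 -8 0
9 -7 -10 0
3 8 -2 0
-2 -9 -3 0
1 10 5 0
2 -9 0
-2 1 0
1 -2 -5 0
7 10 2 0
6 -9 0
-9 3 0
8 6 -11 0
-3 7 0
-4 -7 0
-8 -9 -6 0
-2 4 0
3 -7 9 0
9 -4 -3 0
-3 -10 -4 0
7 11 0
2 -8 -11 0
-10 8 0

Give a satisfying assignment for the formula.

y1 = 1, y2 = 1, y3 = 0, y4 = 1, y5 = 0, y6 = 0, y7 = 0, y8 = 1, y9 = 0, y10 = 1, y11 = 1

Check each clause:
  1. (y2 ∨ ¬y8) — y2 is true.
  2. (¬y10 ∨ y9 ∨ ¬y7) — ¬y7 is true.
  3. (y3 ∨ ¬y2 ∨ y8) — y8 is true.
  4. (¬y2 ∨ ¬y9 ∨ ¬y3) — ¬y3 is true.
  5. (y10 ∨ y1 ∨ y5) — y1 is true.
  6. (¬y9 ∨ y2) — y2 is true.
  7. (¬y2 ∨ y1) — y1 is true.
  8. (¬y5 ∨ ¬y2 ∨ y1) — y1 is true.
  9. (y10 ∨ y2 ∨ y7) — y10 is true.
  10. (¬y9 ∨ y6) — ¬y9 is true.
  11. (y3 ∨ ¬y9) — ¬y9 is true.
  12. (y8 ∨ ¬y11 ∨ y6) — y8 is true.
  13. (¬y3 ∨ y7) — ¬y3 is true.
  14. (¬y7 ∨ ¬y4) — ¬y7 is true.
  15. (¬y6 ∨ ¬y8 ∨ ¬y9) — ¬y6 is true.
  16. (y4 ∨ ¬y2) — y4 is true.
  17. (y3 ∨ y9 ∨ ¬y7) — ¬y7 is true.
  18. (¬y3 ∨ ¬y4 ∨ y9) — ¬y3 is true.
  19. (¬y10 ∨ ¬y3 ∨ ¬y4) — ¬y3 is true.
  20. (y11 ∨ y7) — y11 is true.
  21. (¬y8 ∨ ¬y11 ∨ y2) — y2 is true.
  22. (¬y10 ∨ y8) — y8 is true.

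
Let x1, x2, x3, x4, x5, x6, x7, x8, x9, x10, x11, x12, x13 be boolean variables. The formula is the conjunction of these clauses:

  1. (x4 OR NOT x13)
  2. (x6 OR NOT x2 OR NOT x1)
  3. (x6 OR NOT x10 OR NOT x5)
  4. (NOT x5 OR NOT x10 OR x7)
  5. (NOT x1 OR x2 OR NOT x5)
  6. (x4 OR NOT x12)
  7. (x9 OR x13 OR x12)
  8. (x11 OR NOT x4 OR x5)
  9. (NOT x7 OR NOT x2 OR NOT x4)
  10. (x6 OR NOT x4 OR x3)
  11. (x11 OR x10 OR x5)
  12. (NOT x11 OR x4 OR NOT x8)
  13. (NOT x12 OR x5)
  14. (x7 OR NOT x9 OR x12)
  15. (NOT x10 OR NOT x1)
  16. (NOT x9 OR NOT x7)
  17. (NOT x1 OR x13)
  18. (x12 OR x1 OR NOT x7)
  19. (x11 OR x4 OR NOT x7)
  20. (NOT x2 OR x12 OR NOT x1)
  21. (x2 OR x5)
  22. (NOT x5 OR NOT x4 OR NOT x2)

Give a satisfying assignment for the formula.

x1=False, x2=False, x3=False, x4=True, x5=True, x6=True, x7=True, x8=True, x9=False, x10=True, x11=True, x12=True, x13=True

Check each clause:
  1. (x4 OR NOT x13) — x4 is true.
  2. (x6 OR NOT x2 OR NOT x1) — NOT x1 is true.
  3. (NOT x5 OR x6 OR NOT x10) — x6 is true.
  4. (NOT x10 OR x7 OR NOT x5) — x7 is true.
  5. (NOT x1 OR x2 OR NOT x5) — NOT x1 is true.
  6. (NOT x12 OR x4) — x4 is true.
  7. (x9 OR x12 OR x13) — x12 is true.
  8. (x5 OR NOT x4 OR x11) — x11 is true.
  9. (NOT x7 OR NOT x2 OR NOT x4) — NOT x2 is true.
  10. (x3 OR NOT x4 OR x6) — x6 is true.
  11. (x5 OR x11 OR x10) — x10 is true.
  12. (x4 OR NOT x11 OR NOT x8) — x4 is true.
  13. (NOT x12 OR x5) — x5 is true.
  14. (x12 OR x7 OR NOT x9) — NOT x9 is true.
  15. (NOT x1 OR NOT x10) — NOT x1 is true.
  16. (NOT x9 OR NOT x7) — NOT x9 is true.
  17. (NOT x1 OR x13) — x13 is true.
  18. (x12 OR x1 OR NOT x7) — x12 is true.
  19. (NOT x7 OR x11 OR x4) — x11 is true.
  20. (NOT x1 OR NOT x2 OR x12) — x12 is true.
  21. (x2 OR x5) — x5 is true.
  22. (NOT x5 OR NOT x4 OR NOT x2) — NOT x2 is true.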